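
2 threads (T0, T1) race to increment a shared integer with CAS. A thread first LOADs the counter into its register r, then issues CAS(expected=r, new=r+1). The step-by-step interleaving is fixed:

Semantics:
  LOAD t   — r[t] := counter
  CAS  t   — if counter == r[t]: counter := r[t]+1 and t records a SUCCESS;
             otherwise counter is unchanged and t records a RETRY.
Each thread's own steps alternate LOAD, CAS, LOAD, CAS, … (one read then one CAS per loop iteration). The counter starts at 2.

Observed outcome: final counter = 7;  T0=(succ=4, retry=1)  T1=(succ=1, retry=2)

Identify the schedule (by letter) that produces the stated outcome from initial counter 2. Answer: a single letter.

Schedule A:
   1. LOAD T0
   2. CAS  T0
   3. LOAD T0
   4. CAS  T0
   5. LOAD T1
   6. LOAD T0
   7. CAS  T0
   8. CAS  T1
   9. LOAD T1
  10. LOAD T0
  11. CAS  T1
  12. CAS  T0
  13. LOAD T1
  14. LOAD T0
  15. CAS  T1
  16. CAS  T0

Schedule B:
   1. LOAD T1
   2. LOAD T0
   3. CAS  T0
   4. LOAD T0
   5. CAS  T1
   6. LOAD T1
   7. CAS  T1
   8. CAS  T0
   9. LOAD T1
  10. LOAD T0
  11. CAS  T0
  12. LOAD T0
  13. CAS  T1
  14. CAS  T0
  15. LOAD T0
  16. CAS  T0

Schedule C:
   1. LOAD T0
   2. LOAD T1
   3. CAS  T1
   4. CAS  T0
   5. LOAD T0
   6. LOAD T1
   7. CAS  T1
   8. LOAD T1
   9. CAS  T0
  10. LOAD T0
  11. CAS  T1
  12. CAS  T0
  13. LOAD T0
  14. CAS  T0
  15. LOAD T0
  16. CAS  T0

B

Tracing schedule B:
#1 T1 reads 2
#2 T0 reads 2
#3 T0 CAS(2→3) writes; counter now 3
#4 T0 reads 3
#5 T1 CAS(2→3) fails; counter now 3
#6 T1 reads 3
#7 T1 CAS(3→4) writes; counter now 4
#8 T0 CAS(3→4) fails; counter now 4
#9 T1 reads 4
#10 T0 reads 4
#11 T0 CAS(4→5) writes; counter now 5
#12 T0 reads 5
#13 T1 CAS(4→5) fails; counter now 5
#14 T0 CAS(5→6) writes; counter now 6
#15 T0 reads 6
#16 T0 CAS(6→7) writes; counter now 7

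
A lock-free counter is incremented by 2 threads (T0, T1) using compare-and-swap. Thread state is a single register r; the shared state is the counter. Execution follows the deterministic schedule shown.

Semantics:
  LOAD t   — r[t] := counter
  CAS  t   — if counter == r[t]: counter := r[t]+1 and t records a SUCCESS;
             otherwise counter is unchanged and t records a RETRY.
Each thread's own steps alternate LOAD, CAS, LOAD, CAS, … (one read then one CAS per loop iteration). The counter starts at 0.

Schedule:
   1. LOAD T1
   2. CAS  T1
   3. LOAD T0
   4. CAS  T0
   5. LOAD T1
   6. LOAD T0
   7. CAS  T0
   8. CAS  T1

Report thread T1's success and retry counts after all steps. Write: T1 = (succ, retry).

T1 = (1, 1)

   1) LOAD T1:  M=0  r_T1=0
   2) CAS  T1:  M=1  r_T1=0 ✓
   3) LOAD T0:  M=1  r_T0=1
   4) CAS  T0:  M=2  r_T0=1 ✓
   5) LOAD T1:  M=2  r_T1=2
   6) LOAD T0:  M=2  r_T0=2
   7) CAS  T0:  M=3  r_T0=2 ✓
   8) CAS  T1:  M=3  r_T1=2 ✗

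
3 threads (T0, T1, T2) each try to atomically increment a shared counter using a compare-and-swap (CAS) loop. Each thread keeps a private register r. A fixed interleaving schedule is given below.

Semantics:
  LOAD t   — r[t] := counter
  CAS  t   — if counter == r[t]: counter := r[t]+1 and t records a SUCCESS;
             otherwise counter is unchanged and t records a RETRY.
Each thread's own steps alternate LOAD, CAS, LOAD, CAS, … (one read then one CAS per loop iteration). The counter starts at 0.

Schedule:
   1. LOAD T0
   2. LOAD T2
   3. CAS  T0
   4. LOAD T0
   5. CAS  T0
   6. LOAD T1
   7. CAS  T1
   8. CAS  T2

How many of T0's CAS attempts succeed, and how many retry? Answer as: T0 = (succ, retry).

#1 T0 reads 0
#2 T2 reads 0
#3 T0 CAS(0→1) writes; counter now 1
#4 T0 reads 1
#5 T0 CAS(1→2) writes; counter now 2
#6 T1 reads 2
#7 T1 CAS(2→3) writes; counter now 3
#8 T2 CAS(0→1) fails; counter now 3

T0 = (2, 0)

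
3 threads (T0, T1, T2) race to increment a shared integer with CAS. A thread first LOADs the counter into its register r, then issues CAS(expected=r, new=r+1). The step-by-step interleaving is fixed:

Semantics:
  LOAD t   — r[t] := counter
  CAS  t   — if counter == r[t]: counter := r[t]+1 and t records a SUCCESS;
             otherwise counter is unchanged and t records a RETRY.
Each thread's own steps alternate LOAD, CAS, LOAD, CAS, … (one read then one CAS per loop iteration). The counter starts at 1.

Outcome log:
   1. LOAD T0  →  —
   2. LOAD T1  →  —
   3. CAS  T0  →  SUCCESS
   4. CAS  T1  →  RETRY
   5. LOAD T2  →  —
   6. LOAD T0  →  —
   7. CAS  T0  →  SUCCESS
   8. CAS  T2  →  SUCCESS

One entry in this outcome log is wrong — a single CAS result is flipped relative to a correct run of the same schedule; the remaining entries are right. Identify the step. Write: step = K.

Correct run:
step 1: T0 LOAD ⇒ load; ctr=1 reg=1
step 2: T1 LOAD ⇒ load; ctr=1 reg=1
step 3: T0 CAS ⇒ ok; ctr=2 reg=1
step 4: T1 CAS ⇒ retry; ctr=2 reg=1
step 5: T2 LOAD ⇒ load; ctr=2 reg=2
step 6: T0 LOAD ⇒ load; ctr=2 reg=2
step 7: T0 CAS ⇒ ok; ctr=3 reg=2
step 8: T2 CAS ⇒ retry; ctr=3 reg=2
Log disagrees first at step 8.

step = 8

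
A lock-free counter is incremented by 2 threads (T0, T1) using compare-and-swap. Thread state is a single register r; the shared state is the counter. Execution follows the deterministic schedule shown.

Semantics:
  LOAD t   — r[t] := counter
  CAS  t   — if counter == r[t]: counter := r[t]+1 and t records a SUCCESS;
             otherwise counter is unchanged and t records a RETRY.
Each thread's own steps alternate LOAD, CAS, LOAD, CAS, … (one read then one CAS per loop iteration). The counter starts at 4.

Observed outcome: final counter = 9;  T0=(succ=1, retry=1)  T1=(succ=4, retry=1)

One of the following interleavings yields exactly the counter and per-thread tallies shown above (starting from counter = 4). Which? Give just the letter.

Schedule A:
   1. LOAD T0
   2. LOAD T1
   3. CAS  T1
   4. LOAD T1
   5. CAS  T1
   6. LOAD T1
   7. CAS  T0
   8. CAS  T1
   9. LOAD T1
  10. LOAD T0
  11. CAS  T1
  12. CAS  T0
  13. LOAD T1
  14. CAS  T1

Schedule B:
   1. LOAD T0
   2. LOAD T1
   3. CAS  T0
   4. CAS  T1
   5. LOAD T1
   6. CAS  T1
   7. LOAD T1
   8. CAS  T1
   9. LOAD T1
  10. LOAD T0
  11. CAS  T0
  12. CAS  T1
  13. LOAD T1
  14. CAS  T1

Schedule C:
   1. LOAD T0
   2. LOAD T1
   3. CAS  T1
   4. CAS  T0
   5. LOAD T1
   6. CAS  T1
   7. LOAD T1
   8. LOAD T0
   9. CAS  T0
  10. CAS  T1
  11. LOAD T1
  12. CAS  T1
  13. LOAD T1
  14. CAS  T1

C

Tracing schedule C:
#1 T0 reads 4
#2 T1 reads 4
#3 T1 CAS(4→5) writes; counter now 5
#4 T0 CAS(4→5) fails; counter now 5
#5 T1 reads 5
#6 T1 CAS(5→6) writes; counter now 6
#7 T1 reads 6
#8 T0 reads 6
#9 T0 CAS(6→7) writes; counter now 7
#10 T1 CAS(6→7) fails; counter now 7
#11 T1 reads 7
#12 T1 CAS(7→8) writes; counter now 8
#13 T1 reads 8
#14 T1 CAS(8→9) writes; counter now 9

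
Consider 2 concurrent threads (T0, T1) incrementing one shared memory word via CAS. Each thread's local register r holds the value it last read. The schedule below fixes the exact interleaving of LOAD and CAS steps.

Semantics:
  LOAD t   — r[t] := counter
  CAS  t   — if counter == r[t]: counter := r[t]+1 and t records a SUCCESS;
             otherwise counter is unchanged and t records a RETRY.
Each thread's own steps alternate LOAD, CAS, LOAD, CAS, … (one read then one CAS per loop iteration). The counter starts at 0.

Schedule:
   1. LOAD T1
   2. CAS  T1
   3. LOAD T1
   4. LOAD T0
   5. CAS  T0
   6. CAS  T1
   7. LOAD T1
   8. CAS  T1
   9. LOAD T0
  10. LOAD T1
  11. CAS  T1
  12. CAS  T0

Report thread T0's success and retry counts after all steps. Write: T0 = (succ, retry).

#1 T1 reads 0
#2 T1 CAS(0→1) writes; counter now 1
#3 T1 reads 1
#4 T0 reads 1
#5 T0 CAS(1→2) writes; counter now 2
#6 T1 CAS(1→2) fails; counter now 2
#7 T1 reads 2
#8 T1 CAS(2→3) writes; counter now 3
#9 T0 reads 3
#10 T1 reads 3
#11 T1 CAS(3→4) writes; counter now 4
#12 T0 CAS(3→4) fails; counter now 4

T0 = (1, 1)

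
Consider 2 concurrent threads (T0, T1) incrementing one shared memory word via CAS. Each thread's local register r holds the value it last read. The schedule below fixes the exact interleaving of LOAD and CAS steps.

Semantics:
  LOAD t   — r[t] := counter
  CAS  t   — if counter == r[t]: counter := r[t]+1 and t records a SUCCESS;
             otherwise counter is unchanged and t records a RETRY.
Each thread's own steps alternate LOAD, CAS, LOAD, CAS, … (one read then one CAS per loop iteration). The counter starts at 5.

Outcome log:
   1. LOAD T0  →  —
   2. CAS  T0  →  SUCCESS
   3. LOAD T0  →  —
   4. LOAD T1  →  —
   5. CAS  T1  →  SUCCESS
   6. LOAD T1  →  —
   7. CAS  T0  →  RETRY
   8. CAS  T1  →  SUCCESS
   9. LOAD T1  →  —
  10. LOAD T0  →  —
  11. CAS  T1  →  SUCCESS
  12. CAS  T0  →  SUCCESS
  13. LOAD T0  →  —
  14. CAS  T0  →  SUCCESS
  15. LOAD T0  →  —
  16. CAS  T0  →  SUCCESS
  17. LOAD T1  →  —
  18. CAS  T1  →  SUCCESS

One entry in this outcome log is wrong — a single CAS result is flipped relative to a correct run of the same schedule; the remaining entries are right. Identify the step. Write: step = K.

Correct run:
1. LOAD T0 → mem=5 r[T0]=5 [LOAD]
2. CAS T0 → mem=6 r[T0]=5 [OK]
3. LOAD T0 → mem=6 r[T0]=6 [LOAD]
4. LOAD T1 → mem=6 r[T1]=6 [LOAD]
5. CAS T1 → mem=7 r[T1]=6 [OK]
6. LOAD T1 → mem=7 r[T1]=7 [LOAD]
7. CAS T0 → mem=7 r[T0]=6 [RETRY]
8. CAS T1 → mem=8 r[T1]=7 [OK]
9. LOAD T1 → mem=8 r[T1]=8 [LOAD]
10. LOAD T0 → mem=8 r[T0]=8 [LOAD]
11. CAS T1 → mem=9 r[T1]=8 [OK]
12. CAS T0 → mem=9 r[T0]=8 [RETRY]
13. LOAD T0 → mem=9 r[T0]=9 [LOAD]
14. CAS T0 → mem=10 r[T0]=9 [OK]
15. LOAD T0 → mem=10 r[T0]=10 [LOAD]
16. CAS T0 → mem=11 r[T0]=10 [OK]
17. LOAD T1 → mem=11 r[T1]=11 [LOAD]
18. CAS T1 → mem=12 r[T1]=11 [OK]
Log disagrees first at step 12.

step = 12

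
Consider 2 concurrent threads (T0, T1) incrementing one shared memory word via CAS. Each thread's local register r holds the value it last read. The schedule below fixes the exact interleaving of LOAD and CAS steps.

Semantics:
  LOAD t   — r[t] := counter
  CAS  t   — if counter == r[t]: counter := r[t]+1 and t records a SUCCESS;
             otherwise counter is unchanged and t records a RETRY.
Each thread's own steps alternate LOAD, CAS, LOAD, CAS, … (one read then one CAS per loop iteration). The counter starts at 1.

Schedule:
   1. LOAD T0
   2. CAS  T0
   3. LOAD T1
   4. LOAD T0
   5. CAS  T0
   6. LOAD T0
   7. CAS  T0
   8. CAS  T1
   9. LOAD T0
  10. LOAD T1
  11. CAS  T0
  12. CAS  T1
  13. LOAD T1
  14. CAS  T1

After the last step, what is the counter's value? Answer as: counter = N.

counter = 6

step 1: T0 LOAD ⇒ load; ctr=1 reg=1
step 2: T0 CAS ⇒ ok; ctr=2 reg=1
step 3: T1 LOAD ⇒ load; ctr=2 reg=2
step 4: T0 LOAD ⇒ load; ctr=2 reg=2
step 5: T0 CAS ⇒ ok; ctr=3 reg=2
step 6: T0 LOAD ⇒ load; ctr=3 reg=3
step 7: T0 CAS ⇒ ok; ctr=4 reg=3
step 8: T1 CAS ⇒ retry; ctr=4 reg=2
step 9: T0 LOAD ⇒ load; ctr=4 reg=4
step 10: T1 LOAD ⇒ load; ctr=4 reg=4
step 11: T0 CAS ⇒ ok; ctr=5 reg=4
step 12: T1 CAS ⇒ retry; ctr=5 reg=4
step 13: T1 LOAD ⇒ load; ctr=5 reg=5
step 14: T1 CAS ⇒ ok; ctr=6 reg=5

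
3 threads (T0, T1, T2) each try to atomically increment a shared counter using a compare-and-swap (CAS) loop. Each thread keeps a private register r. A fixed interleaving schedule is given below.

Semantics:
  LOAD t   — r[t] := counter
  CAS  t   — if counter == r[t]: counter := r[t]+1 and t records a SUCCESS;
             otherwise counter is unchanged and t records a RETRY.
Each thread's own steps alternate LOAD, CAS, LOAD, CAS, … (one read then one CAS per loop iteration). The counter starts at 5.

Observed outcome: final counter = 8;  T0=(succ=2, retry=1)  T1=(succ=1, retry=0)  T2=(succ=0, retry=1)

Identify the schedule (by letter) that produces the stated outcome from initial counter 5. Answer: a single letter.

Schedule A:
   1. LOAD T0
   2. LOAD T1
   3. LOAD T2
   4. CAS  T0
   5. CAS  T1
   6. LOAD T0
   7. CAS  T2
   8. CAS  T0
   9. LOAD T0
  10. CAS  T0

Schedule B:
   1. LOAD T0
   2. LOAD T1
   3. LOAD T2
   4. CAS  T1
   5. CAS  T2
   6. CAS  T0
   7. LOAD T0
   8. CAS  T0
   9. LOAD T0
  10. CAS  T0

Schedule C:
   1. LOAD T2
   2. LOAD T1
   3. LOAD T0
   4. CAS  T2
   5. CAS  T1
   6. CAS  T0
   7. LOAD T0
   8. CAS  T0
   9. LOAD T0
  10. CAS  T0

Tracing schedule B:
   1) LOAD T0:  M=5  r_T0=5
   2) LOAD T1:  M=5  r_T1=5
   3) LOAD T2:  M=5  r_T2=5
   4) CAS  T1:  M=6  r_T1=5 ✓
   5) CAS  T2:  M=6  r_T2=5 ✗
   6) CAS  T0:  M=6  r_T0=5 ✗
   7) LOAD T0:  M=6  r_T0=6
   8) CAS  T0:  M=7  r_T0=6 ✓
   9) LOAD T0:  M=7  r_T0=7
  10) CAS  T0:  M=8  r_T0=7 ✓

B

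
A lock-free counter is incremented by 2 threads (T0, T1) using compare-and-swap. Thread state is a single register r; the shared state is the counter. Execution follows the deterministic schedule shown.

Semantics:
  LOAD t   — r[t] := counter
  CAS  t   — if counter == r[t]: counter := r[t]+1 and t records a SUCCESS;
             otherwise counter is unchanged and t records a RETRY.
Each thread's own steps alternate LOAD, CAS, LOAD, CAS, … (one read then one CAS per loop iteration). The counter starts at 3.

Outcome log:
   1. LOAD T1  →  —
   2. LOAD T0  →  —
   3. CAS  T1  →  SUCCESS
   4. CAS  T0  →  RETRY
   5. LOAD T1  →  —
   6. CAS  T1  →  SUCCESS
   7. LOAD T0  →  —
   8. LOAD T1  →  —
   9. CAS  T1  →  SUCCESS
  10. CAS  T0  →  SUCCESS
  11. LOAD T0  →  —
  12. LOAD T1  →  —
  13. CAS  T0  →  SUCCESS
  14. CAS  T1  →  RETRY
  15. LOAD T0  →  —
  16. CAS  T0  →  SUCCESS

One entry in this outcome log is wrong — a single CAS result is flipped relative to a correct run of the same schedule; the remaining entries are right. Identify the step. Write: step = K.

step = 10

Reference trace:
step 1: T1 LOAD ⇒ load; ctr=3 reg=3
step 2: T0 LOAD ⇒ load; ctr=3 reg=3
step 3: T1 CAS ⇒ ok; ctr=4 reg=3
step 4: T0 CAS ⇒ retry; ctr=4 reg=3
step 5: T1 LOAD ⇒ load; ctr=4 reg=4
step 6: T1 CAS ⇒ ok; ctr=5 reg=4
step 7: T0 LOAD ⇒ load; ctr=5 reg=5
step 8: T1 LOAD ⇒ load; ctr=5 reg=5
step 9: T1 CAS ⇒ ok; ctr=6 reg=5
step 10: T0 CAS ⇒ retry; ctr=6 reg=5
step 11: T0 LOAD ⇒ load; ctr=6 reg=6
step 12: T1 LOAD ⇒ load; ctr=6 reg=6
step 13: T0 CAS ⇒ ok; ctr=7 reg=6
step 14: T1 CAS ⇒ retry; ctr=7 reg=6
step 15: T0 LOAD ⇒ load; ctr=7 reg=7
step 16: T0 CAS ⇒ ok; ctr=8 reg=7
Log disagrees first at step 10.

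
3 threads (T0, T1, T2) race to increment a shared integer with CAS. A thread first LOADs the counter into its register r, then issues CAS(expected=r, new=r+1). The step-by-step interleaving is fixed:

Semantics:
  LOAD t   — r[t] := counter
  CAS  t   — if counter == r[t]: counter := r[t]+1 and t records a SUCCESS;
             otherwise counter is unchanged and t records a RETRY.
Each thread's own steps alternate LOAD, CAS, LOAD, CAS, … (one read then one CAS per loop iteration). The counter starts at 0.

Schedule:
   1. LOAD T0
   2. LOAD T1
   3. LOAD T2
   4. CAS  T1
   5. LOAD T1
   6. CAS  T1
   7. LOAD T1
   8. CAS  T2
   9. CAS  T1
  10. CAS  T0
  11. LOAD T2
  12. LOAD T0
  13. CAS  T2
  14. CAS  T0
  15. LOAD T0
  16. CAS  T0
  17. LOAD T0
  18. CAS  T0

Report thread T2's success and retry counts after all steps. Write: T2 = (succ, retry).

step 1: T0 LOAD ⇒ load; ctr=0 reg=0
step 2: T1 LOAD ⇒ load; ctr=0 reg=0
step 3: T2 LOAD ⇒ load; ctr=0 reg=0
step 4: T1 CAS ⇒ ok; ctr=1 reg=0
step 5: T1 LOAD ⇒ load; ctr=1 reg=1
step 6: T1 CAS ⇒ ok; ctr=2 reg=1
step 7: T1 LOAD ⇒ load; ctr=2 reg=2
step 8: T2 CAS ⇒ retry; ctr=2 reg=0
step 9: T1 CAS ⇒ ok; ctr=3 reg=2
step 10: T0 CAS ⇒ retry; ctr=3 reg=0
step 11: T2 LOAD ⇒ load; ctr=3 reg=3
step 12: T0 LOAD ⇒ load; ctr=3 reg=3
step 13: T2 CAS ⇒ ok; ctr=4 reg=3
step 14: T0 CAS ⇒ retry; ctr=4 reg=3
step 15: T0 LOAD ⇒ load; ctr=4 reg=4
step 16: T0 CAS ⇒ ok; ctr=5 reg=4
step 17: T0 LOAD ⇒ load; ctr=5 reg=5
step 18: T0 CAS ⇒ ok; ctr=6 reg=5

T2 = (1, 1)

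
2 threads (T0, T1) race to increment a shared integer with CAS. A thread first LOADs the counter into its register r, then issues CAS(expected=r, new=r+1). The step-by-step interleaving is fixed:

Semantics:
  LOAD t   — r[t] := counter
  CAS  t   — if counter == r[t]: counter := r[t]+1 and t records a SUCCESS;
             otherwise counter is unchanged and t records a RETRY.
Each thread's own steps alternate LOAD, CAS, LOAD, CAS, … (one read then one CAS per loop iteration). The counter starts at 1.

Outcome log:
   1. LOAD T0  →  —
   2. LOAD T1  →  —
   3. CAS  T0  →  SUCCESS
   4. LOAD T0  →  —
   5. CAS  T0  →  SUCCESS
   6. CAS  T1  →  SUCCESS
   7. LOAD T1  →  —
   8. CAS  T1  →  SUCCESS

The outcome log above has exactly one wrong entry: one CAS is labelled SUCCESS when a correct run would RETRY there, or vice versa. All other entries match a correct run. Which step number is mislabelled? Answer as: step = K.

step = 6

Correct run:
   1) LOAD T0:  M=1  r_T0=1
   2) LOAD T1:  M=1  r_T1=1
   3) CAS  T0:  M=2  r_T0=1 ✓
   4) LOAD T0:  M=2  r_T0=2
   5) CAS  T0:  M=3  r_T0=2 ✓
   6) CAS  T1:  M=3  r_T1=1 ✗
   7) LOAD T1:  M=3  r_T1=3
   8) CAS  T1:  M=4  r_T1=3 ✓
Mismatch at 6.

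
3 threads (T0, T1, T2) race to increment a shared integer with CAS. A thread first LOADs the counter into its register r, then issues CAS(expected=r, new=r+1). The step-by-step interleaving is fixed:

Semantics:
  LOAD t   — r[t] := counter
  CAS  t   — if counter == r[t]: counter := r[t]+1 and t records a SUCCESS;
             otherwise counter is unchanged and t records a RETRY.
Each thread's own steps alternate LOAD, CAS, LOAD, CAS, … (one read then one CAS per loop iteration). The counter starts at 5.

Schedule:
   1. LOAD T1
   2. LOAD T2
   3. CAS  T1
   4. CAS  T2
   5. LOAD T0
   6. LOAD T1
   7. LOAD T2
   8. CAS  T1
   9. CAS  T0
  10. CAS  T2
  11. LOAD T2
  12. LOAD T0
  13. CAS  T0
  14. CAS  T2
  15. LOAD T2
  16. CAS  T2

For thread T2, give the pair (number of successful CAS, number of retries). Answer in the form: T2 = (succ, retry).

step 1: T1 LOAD ⇒ load; ctr=5 reg=5
step 2: T2 LOAD ⇒ load; ctr=5 reg=5
step 3: T1 CAS ⇒ ok; ctr=6 reg=5
step 4: T2 CAS ⇒ retry; ctr=6 reg=5
step 5: T0 LOAD ⇒ load; ctr=6 reg=6
step 6: T1 LOAD ⇒ load; ctr=6 reg=6
step 7: T2 LOAD ⇒ load; ctr=6 reg=6
step 8: T1 CAS ⇒ ok; ctr=7 reg=6
step 9: T0 CAS ⇒ retry; ctr=7 reg=6
step 10: T2 CAS ⇒ retry; ctr=7 reg=6
step 11: T2 LOAD ⇒ load; ctr=7 reg=7
step 12: T0 LOAD ⇒ load; ctr=7 reg=7
step 13: T0 CAS ⇒ ok; ctr=8 reg=7
step 14: T2 CAS ⇒ retry; ctr=8 reg=7
step 15: T2 LOAD ⇒ load; ctr=8 reg=8
step 16: T2 CAS ⇒ ok; ctr=9 reg=8

T2 = (1, 3)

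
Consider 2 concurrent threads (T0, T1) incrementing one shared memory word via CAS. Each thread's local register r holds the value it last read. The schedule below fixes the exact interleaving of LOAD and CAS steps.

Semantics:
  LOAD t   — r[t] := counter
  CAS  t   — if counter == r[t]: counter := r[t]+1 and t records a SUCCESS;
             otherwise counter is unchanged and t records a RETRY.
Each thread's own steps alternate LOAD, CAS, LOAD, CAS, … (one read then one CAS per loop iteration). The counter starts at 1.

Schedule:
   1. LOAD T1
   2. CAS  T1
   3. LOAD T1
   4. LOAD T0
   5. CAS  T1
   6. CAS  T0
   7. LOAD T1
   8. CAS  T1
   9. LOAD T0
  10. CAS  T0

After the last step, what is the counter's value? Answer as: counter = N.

   1) LOAD T1:  M=1  r_T1=1
   2) CAS  T1:  M=2  r_T1=1 ✓
   3) LOAD T1:  M=2  r_T1=2
   4) LOAD T0:  M=2  r_T0=2
   5) CAS  T1:  M=3  r_T1=2 ✓
   6) CAS  T0:  M=3  r_T0=2 ✗
   7) LOAD T1:  M=3  r_T1=3
   8) CAS  T1:  M=4  r_T1=3 ✓
   9) LOAD T0:  M=4  r_T0=4
  10) CAS  T0:  M=5  r_T0=4 ✓

counter = 5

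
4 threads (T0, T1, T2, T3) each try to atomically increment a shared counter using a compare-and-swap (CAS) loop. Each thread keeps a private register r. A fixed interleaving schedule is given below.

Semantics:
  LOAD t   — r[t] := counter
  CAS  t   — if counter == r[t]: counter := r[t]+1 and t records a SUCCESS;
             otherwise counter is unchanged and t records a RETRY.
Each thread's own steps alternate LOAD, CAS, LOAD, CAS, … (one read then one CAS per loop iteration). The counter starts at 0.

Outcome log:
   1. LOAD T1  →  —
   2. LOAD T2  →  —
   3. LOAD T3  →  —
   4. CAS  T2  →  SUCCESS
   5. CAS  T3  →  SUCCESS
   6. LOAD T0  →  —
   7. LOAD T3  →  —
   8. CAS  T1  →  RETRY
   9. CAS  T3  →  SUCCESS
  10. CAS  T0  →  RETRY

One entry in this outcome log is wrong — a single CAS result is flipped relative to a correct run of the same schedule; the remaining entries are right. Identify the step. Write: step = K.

Reference trace:
   1) LOAD T1:  M=0  r_T1=0
   2) LOAD T2:  M=0  r_T2=0
   3) LOAD T3:  M=0  r_T3=0
   4) CAS  T2:  M=1  r_T2=0 ✓
   5) CAS  T3:  M=1  r_T3=0 ✗
   6) LOAD T0:  M=1  r_T0=1
   7) LOAD T3:  M=1  r_T3=1
   8) CAS  T1:  M=1  r_T1=0 ✗
   9) CAS  T3:  M=2  r_T3=1 ✓
  10) CAS  T0:  M=2  r_T0=1 ✗
Log disagrees first at step 5.

step = 5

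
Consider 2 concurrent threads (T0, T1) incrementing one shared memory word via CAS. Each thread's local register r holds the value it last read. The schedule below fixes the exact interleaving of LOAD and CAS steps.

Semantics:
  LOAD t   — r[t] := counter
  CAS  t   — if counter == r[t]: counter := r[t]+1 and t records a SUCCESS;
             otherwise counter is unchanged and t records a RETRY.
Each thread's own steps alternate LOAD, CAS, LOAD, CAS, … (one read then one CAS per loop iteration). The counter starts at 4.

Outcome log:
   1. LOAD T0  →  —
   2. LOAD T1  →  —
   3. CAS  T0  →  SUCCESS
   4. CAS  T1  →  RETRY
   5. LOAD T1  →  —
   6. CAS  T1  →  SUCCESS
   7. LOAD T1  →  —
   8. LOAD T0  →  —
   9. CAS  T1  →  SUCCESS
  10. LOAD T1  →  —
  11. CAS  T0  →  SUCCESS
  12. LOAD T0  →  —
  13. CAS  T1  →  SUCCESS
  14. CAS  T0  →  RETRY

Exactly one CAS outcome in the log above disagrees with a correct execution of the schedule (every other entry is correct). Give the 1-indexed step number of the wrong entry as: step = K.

Correct run:
#1 T0 reads 4
#2 T1 reads 4
#3 T0 CAS(4→5) writes; counter now 5
#4 T1 CAS(4→5) fails; counter now 5
#5 T1 reads 5
#6 T1 CAS(5→6) writes; counter now 6
#7 T1 reads 6
#8 T0 reads 6
#9 T1 CAS(6→7) writes; counter now 7
#10 T1 reads 7
#11 T0 CAS(6→7) fails; counter now 7
#12 T0 reads 7
#13 T1 CAS(7→8) writes; counter now 8
#14 T0 CAS(7→8) fails; counter now 8
Mismatch at 11.

step = 11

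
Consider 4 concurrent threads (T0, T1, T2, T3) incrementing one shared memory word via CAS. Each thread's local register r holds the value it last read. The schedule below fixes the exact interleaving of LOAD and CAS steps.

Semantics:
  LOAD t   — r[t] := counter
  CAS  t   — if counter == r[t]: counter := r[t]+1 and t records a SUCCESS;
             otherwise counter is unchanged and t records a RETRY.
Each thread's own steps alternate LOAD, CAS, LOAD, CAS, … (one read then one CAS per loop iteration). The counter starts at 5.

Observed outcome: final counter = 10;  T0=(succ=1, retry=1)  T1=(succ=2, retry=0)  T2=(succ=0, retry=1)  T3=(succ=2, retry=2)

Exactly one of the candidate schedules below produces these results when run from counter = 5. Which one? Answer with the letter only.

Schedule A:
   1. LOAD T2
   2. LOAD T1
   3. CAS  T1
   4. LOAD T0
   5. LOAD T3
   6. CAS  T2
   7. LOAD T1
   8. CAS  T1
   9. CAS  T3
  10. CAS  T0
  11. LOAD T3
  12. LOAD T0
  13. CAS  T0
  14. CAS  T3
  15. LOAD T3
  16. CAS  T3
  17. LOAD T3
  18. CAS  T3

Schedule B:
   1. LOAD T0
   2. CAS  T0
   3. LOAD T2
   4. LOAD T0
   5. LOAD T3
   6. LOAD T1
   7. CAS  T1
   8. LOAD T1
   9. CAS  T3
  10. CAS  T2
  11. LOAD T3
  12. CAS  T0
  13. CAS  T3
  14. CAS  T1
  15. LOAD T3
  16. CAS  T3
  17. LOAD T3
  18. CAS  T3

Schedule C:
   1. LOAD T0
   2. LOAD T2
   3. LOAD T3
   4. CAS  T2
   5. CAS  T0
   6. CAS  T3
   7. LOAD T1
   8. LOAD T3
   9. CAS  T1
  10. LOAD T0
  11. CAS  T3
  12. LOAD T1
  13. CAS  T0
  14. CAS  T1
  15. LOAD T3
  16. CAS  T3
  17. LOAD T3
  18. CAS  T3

Tracing schedule A:
   1) LOAD T2:  M=5  r_T2=5
   2) LOAD T1:  M=5  r_T1=5
   3) CAS  T1:  M=6  r_T1=5 ✓
   4) LOAD T0:  M=6  r_T0=6
   5) LOAD T3:  M=6  r_T3=6
   6) CAS  T2:  M=6  r_T2=5 ✗
   7) LOAD T1:  M=6  r_T1=6
   8) CAS  T1:  M=7  r_T1=6 ✓
   9) CAS  T3:  M=7  r_T3=6 ✗
  10) CAS  T0:  M=7  r_T0=6 ✗
  11) LOAD T3:  M=7  r_T3=7
  12) LOAD T0:  M=7  r_T0=7
  13) CAS  T0:  M=8  r_T0=7 ✓
  14) CAS  T3:  M=8  r_T3=7 ✗
  15) LOAD T3:  M=8  r_T3=8
  16) CAS  T3:  M=9  r_T3=8 ✓
  17) LOAD T3:  M=9  r_T3=9
  18) CAS  T3:  M=10  r_T3=9 ✓

A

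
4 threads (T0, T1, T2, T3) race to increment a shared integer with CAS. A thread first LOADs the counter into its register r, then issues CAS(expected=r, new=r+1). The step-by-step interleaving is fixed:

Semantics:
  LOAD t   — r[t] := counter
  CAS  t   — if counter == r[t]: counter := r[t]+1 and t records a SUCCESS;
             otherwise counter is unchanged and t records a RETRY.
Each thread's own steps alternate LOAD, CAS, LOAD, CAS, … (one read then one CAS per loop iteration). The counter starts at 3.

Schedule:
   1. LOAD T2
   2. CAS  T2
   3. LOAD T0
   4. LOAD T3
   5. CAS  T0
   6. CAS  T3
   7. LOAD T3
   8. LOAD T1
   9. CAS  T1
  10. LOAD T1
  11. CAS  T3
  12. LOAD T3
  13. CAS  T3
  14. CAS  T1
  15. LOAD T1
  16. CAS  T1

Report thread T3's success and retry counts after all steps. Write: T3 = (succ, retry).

   1) LOAD T2:  M=3  r_T2=3
   2) CAS  T2:  M=4  r_T2=3 ✓
   3) LOAD T0:  M=4  r_T0=4
   4) LOAD T3:  M=4  r_T3=4
   5) CAS  T0:  M=5  r_T0=4 ✓
   6) CAS  T3:  M=5  r_T3=4 ✗
   7) LOAD T3:  M=5  r_T3=5
   8) LOAD T1:  M=5  r_T1=5
   9) CAS  T1:  M=6  r_T1=5 ✓
  10) LOAD T1:  M=6  r_T1=6
  11) CAS  T3:  M=6  r_T3=5 ✗
  12) LOAD T3:  M=6  r_T3=6
  13) CAS  T3:  M=7  r_T3=6 ✓
  14) CAS  T1:  M=7  r_T1=6 ✗
  15) LOAD T1:  M=7  r_T1=7
  16) CAS  T1:  M=8  r_T1=7 ✓

T3 = (1, 2)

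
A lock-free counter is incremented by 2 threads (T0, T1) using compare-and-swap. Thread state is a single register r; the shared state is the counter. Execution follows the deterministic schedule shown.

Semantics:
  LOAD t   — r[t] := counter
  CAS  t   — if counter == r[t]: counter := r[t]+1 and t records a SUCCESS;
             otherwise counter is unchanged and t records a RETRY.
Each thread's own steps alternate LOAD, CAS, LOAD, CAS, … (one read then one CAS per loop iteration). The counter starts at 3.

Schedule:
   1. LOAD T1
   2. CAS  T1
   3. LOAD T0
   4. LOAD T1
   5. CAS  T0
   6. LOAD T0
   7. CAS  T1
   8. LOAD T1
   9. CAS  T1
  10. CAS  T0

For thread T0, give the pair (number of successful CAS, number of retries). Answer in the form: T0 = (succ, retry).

T0 = (1, 1)

   1) LOAD T1:  M=3  r_T1=3
   2) CAS  T1:  M=4  r_T1=3 ✓
   3) LOAD T0:  M=4  r_T0=4
   4) LOAD T1:  M=4  r_T1=4
   5) CAS  T0:  M=5  r_T0=4 ✓
   6) LOAD T0:  M=5  r_T0=5
   7) CAS  T1:  M=5  r_T1=4 ✗
   8) LOAD T1:  M=5  r_T1=5
   9) CAS  T1:  M=6  r_T1=5 ✓
  10) CAS  T0:  M=6  r_T0=5 ✗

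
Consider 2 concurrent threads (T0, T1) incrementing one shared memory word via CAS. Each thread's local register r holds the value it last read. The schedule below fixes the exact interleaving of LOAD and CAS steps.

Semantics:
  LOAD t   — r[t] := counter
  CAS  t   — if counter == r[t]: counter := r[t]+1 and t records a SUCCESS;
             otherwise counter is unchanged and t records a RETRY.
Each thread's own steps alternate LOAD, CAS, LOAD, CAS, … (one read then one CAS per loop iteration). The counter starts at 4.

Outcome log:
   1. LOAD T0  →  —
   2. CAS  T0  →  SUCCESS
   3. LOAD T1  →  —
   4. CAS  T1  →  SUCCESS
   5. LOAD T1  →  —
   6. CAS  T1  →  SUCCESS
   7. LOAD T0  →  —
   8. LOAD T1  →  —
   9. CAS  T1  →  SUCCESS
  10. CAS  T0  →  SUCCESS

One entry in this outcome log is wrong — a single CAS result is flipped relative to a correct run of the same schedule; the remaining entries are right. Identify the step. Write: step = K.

step = 10

Re-executing:
T0 LOAD — after: cnt=4, r=4 — load
T0 CAS — after: cnt=5, r=4 — ok
T1 LOAD — after: cnt=5, r=5 — load
T1 CAS — after: cnt=6, r=5 — ok
T1 LOAD — after: cnt=6, r=6 — load
T1 CAS — after: cnt=7, r=6 — ok
T0 LOAD — after: cnt=7, r=7 — load
T1 LOAD — after: cnt=7, r=7 — load
T1 CAS — after: cnt=8, r=7 — ok
T0 CAS — after: cnt=8, r=7 — retry
Flip is step 10.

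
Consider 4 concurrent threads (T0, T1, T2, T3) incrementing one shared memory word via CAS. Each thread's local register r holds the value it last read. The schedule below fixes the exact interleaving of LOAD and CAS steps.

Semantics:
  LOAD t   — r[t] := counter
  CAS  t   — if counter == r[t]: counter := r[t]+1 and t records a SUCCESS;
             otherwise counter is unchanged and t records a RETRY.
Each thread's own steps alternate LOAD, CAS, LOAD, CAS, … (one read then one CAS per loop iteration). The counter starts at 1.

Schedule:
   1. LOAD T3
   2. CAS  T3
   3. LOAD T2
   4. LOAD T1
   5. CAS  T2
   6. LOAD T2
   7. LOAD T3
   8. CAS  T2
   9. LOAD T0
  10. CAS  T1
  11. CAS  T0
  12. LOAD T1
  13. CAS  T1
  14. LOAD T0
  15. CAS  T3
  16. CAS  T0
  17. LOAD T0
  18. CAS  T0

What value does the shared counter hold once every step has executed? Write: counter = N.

counter = 8

#1 T3 reads 1
#2 T3 CAS(1→2) writes; counter now 2
#3 T2 reads 2
#4 T1 reads 2
#5 T2 CAS(2→3) writes; counter now 3
#6 T2 reads 3
#7 T3 reads 3
#8 T2 CAS(3→4) writes; counter now 4
#9 T0 reads 4
#10 T1 CAS(2→3) fails; counter now 4
#11 T0 CAS(4→5) writes; counter now 5
#12 T1 reads 5
#13 T1 CAS(5→6) writes; counter now 6
#14 T0 reads 6
#15 T3 CAS(3→4) fails; counter now 6
#16 T0 CAS(6→7) writes; counter now 7
#17 T0 reads 7
#18 T0 CAS(7→8) writes; counter now 8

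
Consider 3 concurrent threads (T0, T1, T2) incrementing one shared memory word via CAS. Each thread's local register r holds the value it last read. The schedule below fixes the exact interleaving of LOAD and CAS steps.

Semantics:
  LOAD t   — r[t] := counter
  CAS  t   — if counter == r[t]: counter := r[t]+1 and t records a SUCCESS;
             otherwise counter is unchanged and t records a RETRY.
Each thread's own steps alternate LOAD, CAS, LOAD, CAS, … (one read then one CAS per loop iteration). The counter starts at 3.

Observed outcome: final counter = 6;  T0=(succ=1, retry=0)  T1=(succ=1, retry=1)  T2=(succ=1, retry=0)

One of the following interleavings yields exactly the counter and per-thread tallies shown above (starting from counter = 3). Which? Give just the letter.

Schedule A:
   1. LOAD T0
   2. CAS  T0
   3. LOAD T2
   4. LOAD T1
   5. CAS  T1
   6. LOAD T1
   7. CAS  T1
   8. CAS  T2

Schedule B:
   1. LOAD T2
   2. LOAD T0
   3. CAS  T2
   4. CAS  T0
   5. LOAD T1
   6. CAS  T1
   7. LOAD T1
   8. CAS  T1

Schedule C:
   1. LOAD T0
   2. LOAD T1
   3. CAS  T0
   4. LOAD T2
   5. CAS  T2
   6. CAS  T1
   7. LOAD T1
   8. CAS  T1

Run C:
T0 LOAD — after: cnt=3, r=3 — load
T1 LOAD — after: cnt=3, r=3 — load
T0 CAS — after: cnt=4, r=3 — ok
T2 LOAD — after: cnt=4, r=4 — load
T2 CAS — after: cnt=5, r=4 — ok
T1 CAS — after: cnt=5, r=3 — retry
T1 LOAD — after: cnt=5, r=5 — load
T1 CAS — after: cnt=6, r=5 — ok

C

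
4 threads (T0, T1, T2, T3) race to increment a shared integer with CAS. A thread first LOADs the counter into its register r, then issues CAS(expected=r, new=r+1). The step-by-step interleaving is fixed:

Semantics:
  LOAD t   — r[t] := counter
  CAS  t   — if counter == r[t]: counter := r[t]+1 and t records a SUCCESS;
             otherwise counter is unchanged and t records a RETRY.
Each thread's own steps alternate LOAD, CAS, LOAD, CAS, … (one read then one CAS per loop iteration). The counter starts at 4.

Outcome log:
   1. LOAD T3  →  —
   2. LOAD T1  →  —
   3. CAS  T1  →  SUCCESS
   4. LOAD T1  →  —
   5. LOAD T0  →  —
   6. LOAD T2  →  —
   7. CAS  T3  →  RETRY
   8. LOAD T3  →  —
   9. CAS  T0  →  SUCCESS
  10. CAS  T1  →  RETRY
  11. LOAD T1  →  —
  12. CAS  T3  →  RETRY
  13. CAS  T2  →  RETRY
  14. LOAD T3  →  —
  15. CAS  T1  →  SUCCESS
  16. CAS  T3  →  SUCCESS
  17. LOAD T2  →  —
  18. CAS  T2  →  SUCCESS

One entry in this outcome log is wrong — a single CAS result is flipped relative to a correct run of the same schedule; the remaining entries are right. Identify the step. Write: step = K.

step = 16

Reference trace:
1. LOAD T3 → mem=4 r[T3]=4 [LOAD]
2. LOAD T1 → mem=4 r[T1]=4 [LOAD]
3. CAS T1 → mem=5 r[T1]=4 [OK]
4. LOAD T1 → mem=5 r[T1]=5 [LOAD]
5. LOAD T0 → mem=5 r[T0]=5 [LOAD]
6. LOAD T2 → mem=5 r[T2]=5 [LOAD]
7. CAS T3 → mem=5 r[T3]=4 [RETRY]
8. LOAD T3 → mem=5 r[T3]=5 [LOAD]
9. CAS T0 → mem=6 r[T0]=5 [OK]
10. CAS T1 → mem=6 r[T1]=5 [RETRY]
11. LOAD T1 → mem=6 r[T1]=6 [LOAD]
12. CAS T3 → mem=6 r[T3]=5 [RETRY]
13. CAS T2 → mem=6 r[T2]=5 [RETRY]
14. LOAD T3 → mem=6 r[T3]=6 [LOAD]
15. CAS T1 → mem=7 r[T1]=6 [OK]
16. CAS T3 → mem=7 r[T3]=6 [RETRY]
17. LOAD T2 → mem=7 r[T2]=7 [LOAD]
18. CAS T2 → mem=8 r[T2]=7 [OK]
Log disagrees first at step 16.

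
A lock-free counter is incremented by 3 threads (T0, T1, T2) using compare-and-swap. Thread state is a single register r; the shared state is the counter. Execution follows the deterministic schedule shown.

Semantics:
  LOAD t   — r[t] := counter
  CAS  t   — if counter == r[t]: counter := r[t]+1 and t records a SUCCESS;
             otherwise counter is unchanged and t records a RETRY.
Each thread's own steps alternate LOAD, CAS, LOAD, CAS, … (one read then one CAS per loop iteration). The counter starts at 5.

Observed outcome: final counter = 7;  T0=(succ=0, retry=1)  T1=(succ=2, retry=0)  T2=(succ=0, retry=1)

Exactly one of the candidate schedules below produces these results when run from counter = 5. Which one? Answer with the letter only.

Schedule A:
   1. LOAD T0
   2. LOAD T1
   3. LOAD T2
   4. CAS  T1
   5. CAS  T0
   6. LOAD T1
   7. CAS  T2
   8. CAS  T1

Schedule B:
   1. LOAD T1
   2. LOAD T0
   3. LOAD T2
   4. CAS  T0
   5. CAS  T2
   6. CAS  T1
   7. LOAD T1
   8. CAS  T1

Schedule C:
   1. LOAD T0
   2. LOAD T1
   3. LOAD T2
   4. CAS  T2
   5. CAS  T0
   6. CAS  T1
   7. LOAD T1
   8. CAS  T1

Run A:
#1 T0 reads 5
#2 T1 reads 5
#3 T2 reads 5
#4 T1 CAS(5→6) writes; counter now 6
#5 T0 CAS(5→6) fails; counter now 6
#6 T1 reads 6
#7 T2 CAS(5→6) fails; counter now 6
#8 T1 CAS(6→7) writes; counter now 7

A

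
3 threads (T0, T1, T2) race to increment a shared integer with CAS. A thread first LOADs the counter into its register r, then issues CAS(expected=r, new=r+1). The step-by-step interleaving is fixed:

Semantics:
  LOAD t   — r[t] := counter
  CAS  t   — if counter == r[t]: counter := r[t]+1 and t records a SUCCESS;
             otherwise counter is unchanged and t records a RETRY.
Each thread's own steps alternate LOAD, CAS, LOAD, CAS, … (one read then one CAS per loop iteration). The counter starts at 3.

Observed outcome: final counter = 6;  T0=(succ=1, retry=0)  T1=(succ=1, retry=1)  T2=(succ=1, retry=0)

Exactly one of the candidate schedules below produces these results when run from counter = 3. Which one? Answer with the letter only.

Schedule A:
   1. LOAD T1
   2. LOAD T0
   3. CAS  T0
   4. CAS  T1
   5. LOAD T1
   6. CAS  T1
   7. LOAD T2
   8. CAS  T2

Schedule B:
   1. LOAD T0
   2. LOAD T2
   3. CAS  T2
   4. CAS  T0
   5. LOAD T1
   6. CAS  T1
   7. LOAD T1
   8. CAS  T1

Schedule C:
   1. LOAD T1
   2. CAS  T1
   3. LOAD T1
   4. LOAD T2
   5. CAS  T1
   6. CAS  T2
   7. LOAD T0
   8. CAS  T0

Run A:
step 1: T1 LOAD ⇒ load; ctr=3 reg=3
step 2: T0 LOAD ⇒ load; ctr=3 reg=3
step 3: T0 CAS ⇒ ok; ctr=4 reg=3
step 4: T1 CAS ⇒ retry; ctr=4 reg=3
step 5: T1 LOAD ⇒ load; ctr=4 reg=4
step 6: T1 CAS ⇒ ok; ctr=5 reg=4
step 7: T2 LOAD ⇒ load; ctr=5 reg=5
step 8: T2 CAS ⇒ ok; ctr=6 reg=5

A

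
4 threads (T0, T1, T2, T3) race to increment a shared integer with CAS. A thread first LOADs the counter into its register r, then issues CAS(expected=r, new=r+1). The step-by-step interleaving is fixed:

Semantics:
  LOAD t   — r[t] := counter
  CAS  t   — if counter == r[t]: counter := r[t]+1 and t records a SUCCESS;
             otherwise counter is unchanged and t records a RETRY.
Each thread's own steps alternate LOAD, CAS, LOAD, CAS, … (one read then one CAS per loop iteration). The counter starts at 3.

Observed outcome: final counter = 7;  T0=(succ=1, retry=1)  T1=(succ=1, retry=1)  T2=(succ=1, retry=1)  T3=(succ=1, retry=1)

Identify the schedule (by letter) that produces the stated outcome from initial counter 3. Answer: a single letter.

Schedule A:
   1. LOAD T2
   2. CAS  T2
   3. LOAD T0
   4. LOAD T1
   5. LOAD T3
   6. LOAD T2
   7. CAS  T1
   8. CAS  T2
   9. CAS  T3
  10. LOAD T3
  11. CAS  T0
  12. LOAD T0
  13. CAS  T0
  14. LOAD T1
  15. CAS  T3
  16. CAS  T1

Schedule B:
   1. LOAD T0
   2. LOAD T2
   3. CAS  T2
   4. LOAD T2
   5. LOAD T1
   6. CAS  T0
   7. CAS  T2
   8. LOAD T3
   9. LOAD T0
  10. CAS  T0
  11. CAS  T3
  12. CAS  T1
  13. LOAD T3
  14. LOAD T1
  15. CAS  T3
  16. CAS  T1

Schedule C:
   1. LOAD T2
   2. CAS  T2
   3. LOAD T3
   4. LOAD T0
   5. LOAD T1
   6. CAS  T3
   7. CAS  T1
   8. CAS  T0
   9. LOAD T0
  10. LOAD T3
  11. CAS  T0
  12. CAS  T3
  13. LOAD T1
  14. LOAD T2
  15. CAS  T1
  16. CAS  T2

Simulating candidate C:
[1] T2.load  rd  (counter 3, T2.r 3)
[2] T2.cas  hit  (counter 4, T2.r 3)
[3] T3.load  rd  (counter 4, T3.r 4)
[4] T0.load  rd  (counter 4, T0.r 4)
[5] T1.load  rd  (counter 4, T1.r 4)
[6] T3.cas  hit  (counter 5, T3.r 4)
[7] T1.cas  miss  (counter 5, T1.r 4)
[8] T0.cas  miss  (counter 5, T0.r 4)
[9] T0.load  rd  (counter 5, T0.r 5)
[10] T3.load  rd  (counter 5, T3.r 5)
[11] T0.cas  hit  (counter 6, T0.r 5)
[12] T3.cas  miss  (counter 6, T3.r 5)
[13] T1.load  rd  (counter 6, T1.r 6)
[14] T2.load  rd  (counter 6, T2.r 6)
[15] T1.cas  hit  (counter 7, T1.r 6)
[16] T2.cas  miss  (counter 7, T2.r 6)

C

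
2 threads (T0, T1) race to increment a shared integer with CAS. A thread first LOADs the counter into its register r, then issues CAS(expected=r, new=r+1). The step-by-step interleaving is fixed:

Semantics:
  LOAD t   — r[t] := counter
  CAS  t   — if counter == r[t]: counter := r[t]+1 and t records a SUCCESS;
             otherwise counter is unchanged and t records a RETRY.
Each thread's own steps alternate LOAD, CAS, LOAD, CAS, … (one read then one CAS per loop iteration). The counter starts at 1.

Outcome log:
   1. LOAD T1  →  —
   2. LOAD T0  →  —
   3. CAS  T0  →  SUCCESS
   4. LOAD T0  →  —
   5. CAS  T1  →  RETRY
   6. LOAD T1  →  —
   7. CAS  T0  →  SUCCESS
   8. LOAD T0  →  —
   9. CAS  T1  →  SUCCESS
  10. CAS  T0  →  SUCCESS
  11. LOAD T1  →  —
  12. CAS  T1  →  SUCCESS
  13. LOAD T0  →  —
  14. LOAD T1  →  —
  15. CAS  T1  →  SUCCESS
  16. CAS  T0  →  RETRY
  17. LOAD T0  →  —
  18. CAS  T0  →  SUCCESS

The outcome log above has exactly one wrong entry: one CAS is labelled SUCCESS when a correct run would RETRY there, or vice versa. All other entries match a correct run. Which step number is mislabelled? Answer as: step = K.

Reference trace:
   1) LOAD T1:  M=1  r_T1=1
   2) LOAD T0:  M=1  r_T0=1
   3) CAS  T0:  M=2  r_T0=1 ✓
   4) LOAD T0:  M=2  r_T0=2
   5) CAS  T1:  M=2  r_T1=1 ✗
   6) LOAD T1:  M=2  r_T1=2
   7) CAS  T0:  M=3  r_T0=2 ✓
   8) LOAD T0:  M=3  r_T0=3
   9) CAS  T1:  M=3  r_T1=2 ✗
  10) CAS  T0:  M=4  r_T0=3 ✓
  11) LOAD T1:  M=4  r_T1=4
  12) CAS  T1:  M=5  r_T1=4 ✓
  13) LOAD T0:  M=5  r_T0=5
  14) LOAD T1:  M=5  r_T1=5
  15) CAS  T1:  M=6  r_T1=5 ✓
  16) CAS  T0:  M=6  r_T0=5 ✗
  17) LOAD T0:  M=6  r_T0=6
  18) CAS  T0:  M=7  r_T0=6 ✓
Mismatch at 9.

step = 9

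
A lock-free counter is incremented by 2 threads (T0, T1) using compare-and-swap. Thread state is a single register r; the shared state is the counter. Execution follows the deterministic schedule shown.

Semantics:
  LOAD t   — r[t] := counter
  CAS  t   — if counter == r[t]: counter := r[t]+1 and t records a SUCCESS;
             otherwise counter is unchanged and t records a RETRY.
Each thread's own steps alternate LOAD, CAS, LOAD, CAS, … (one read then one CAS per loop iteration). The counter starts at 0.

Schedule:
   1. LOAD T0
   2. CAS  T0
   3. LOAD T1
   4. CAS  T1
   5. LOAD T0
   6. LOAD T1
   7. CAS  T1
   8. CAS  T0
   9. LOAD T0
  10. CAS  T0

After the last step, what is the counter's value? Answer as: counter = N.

   1) LOAD T0:  M=0  r_T0=0
   2) CAS  T0:  M=1  r_T0=0 ✓
   3) LOAD T1:  M=1  r_T1=1
   4) CAS  T1:  M=2  r_T1=1 ✓
   5) LOAD T0:  M=2  r_T0=2
   6) LOAD T1:  M=2  r_T1=2
   7) CAS  T1:  M=3  r_T1=2 ✓
   8) CAS  T0:  M=3  r_T0=2 ✗
   9) LOAD T0:  M=3  r_T0=3
  10) CAS  T0:  M=4  r_T0=3 ✓

counter = 4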